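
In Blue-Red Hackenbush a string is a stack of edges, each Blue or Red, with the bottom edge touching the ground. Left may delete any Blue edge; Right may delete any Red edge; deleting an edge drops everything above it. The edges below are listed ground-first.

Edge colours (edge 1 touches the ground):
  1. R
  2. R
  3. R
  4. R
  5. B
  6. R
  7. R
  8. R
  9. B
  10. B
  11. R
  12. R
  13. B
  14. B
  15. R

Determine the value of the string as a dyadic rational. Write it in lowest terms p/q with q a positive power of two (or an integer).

Build v(s[:k]) for k = 1..15, string s = R R R R B R R R B B R R B B R.
v_1 [R]  L=[]  R=[0]  — -1
v_2 [RR]  L=[]  R=[-1,0]  — -2
v_3 [RRR]  L=[]  R=[-2,-1,0]  — -3
v_4 [RRRR]  L=[]  R=[-3,-2,-1,0]  — -4
v_5 [RRRRB]  L=[-4]  R=[-3,-2,-1,0]  — -7/2
v_6 [RRRRBR]  L=[-4]  R=[-7/2,-3,-2,-1,0]  — -15/4
v_7 [RRRRBRR]  L=[-4]  R=[-15/4,-7/2,-3,-2,-1,0]  — -31/8
v_8 [RRRRBRRR]  L=[-4]  R=[-31/8,-15/4,-7/2,-3,-2,-1,0]  — -63/16
v_9 [RRRRBRRRB]  L=[-4,-63/16]  R=[-31/8,-15/4,-7/2,-3,-2,-1,0]  — -125/32
v_10 [RRRRBRRRBB]  L=[-4,-63/16,-125/32]  R=[-31/8,-15/4,-7/2,-3,-2,-1,0]  — -249/64
v_11 [RRRRBRRRBBR]  L=[-4,-63/16,-125/32]  R=[-249/64,-31/8,-15/4,-7/2,-3,-2,-1,0]  — -499/128
v_12 [RRRRBRRRBBRR]  L=[-4,-63/16,-125/32]  R=[-499/128,-249/64,-31/8,-15/4,-7/2,-3,-2,-1,0]  — -999/256
v_13 [RRRRBRRRBBRRB]  L=[-4,-63/16,-125/32,-999/256]  R=[-499/128,-249/64,-31/8,-15/4,-7/2,-3,-2,-1,0]  — -1997/512
v_14 [RRRRBRRRBBRRBB]  L=[-4,-63/16,-125/32,-999/256,-1997/512]  R=[-499/128,-249/64,-31/8,-15/4,-7/2,-3,-2,-1,0]  — -3993/1024
v_15 [RRRRBRRRBBRRBBR]  L=[-4,-63/16,-125/32,-999/256,-1997/512]  R=[-3993/1024,-499/128,-249/64,-31/8,-15/4,-7/2,-3,-2,-1,0]  — -7987/2048

-7987/2048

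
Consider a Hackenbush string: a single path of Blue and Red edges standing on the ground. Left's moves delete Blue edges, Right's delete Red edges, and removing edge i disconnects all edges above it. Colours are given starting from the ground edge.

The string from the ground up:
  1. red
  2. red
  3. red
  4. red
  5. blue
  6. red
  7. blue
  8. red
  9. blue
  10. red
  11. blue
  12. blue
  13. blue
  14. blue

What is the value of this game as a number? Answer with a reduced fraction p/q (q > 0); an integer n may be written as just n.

Recurse on prefixes of the 14-edge string red red red red blue red blue red blue red blue blue blue blue:
value_1 [r]  L=[]  R=[0]  so -1
value_2 [rr]  L=[]  R=[-1, 0]  so -2
value_3 [rrr]  L=[]  R=[-2, -1, 0]  so -3
value_4 [rrrr]  L=[]  R=[-3, -2, -1, 0]  so -4
value_5 [rrrrb]  L=[-4]  R=[-3, -2, -1, 0]  so -7/2
value_6 [rrrrbr]  L=[-4]  R=[-7/2, -3, -2, -1, 0]  so -15/4
value_7 [rrrrbrb]  L=[-4, -15/4]  R=[-7/2, -3, -2, -1, 0]  so -29/8
value_8 [rrrrbrbr]  L=[-4, -15/4]  R=[-29/8, -7/2, -3, -2, -1, 0]  so -59/16
value_9 [rrrrbrbrb]  L=[-4, -15/4, -59/16]  R=[-29/8, -7/2, -3, -2, -1, 0]  so -117/32
value_10 [rrrrbrbrbr]  L=[-4, -15/4, -59/16]  R=[-117/32, -29/8, -7/2, -3, -2, -1, 0]  so -235/64
value_11 [rrrrbrbrbrb]  L=[-4, -15/4, -59/16, -235/64]  R=[-117/32, -29/8, -7/2, -3, -2, -1, 0]  so -469/128
value_12 [rrrrbrbrbrbb]  L=[-4, -15/4, -59/16, -235/64, -469/128]  R=[-117/32, -29/8, -7/2, -3, -2, -1, 0]  so -937/256
value_13 [rrrrbrbrbrbbb]  L=[-4, -15/4, -59/16, -235/64, -469/128, -937/256]  R=[-117/32, -29/8, -7/2, -3, -2, -1, 0]  so -1873/512
value_14 [rrrrbrbrbrbbbb]  L=[-4, -15/4, -59/16, -235/64, -469/128, -937/256, -1873/512]  R=[-117/32, -29/8, -7/2, -3, -2, -1, 0]  so -3745/1024

-3745/1024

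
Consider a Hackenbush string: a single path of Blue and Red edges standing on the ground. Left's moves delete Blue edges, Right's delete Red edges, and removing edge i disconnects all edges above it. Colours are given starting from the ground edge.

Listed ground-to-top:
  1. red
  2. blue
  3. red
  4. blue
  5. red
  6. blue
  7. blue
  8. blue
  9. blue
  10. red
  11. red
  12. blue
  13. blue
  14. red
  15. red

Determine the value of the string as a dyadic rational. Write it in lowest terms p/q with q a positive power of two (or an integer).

-10343/16384

v_1 [r]  L=[none]  R=[0]  = -1
v_2 [rb]  L=[-1]  R=[0]  = -1/2
v_3 [rbr]  L=[-1]  R=[-1/2; 0]  = -3/4
v_4 [rbrb]  L=[-1; -3/4]  R=[-1/2; 0]  = -5/8
v_5 [rbrbr]  L=[-1; -3/4]  R=[-5/8; -1/2; 0]  = -11/16
v_6 [rbrbrb]  L=[-1; -3/4; -11/16]  R=[-5/8; -1/2; 0]  = -21/32
v_7 [rbrbrbb]  L=[-1; -3/4; -11/16; -21/32]  R=[-5/8; -1/2; 0]  = -41/64
v_8 [rbrbrbbb]  L=[-1; -3/4; -11/16; -21/32; -41/64]  R=[-5/8; -1/2; 0]  = -81/128
v_9 [rbrbrbbbb]  L=[-1; -3/4; -11/16; -21/32; -41/64; -81/128]  R=[-5/8; -1/2; 0]  = -161/256
v_10 [rbrbrbbbbr]  L=[-1; -3/4; -11/16; -21/32; -41/64; -81/128]  R=[-161/256; -5/8; -1/2; 0]  = -323/512
v_11 [rbrbrbbbbrr]  L=[-1; -3/4; -11/16; -21/32; -41/64; -81/128]  R=[-323/512; -161/256; -5/8; -1/2; 0]  = -647/1024
v_12 [rbrbrbbbbrrb]  L=[-1; -3/4; -11/16; -21/32; -41/64; -81/128; -647/1024]  R=[-323/512; -161/256; -5/8; -1/2; 0]  = -1293/2048
v_13 [rbrbrbbbbrrbb]  L=[-1; -3/4; -11/16; -21/32; -41/64; -81/128; -647/1024; -1293/2048]  R=[-323/512; -161/256; -5/8; -1/2; 0]  = -2585/4096
v_14 [rbrbrbbbbrrbbr]  L=[-1; -3/4; -11/16; -21/32; -41/64; -81/128; -647/1024; -1293/2048]  R=[-2585/4096; -323/512; -161/256; -5/8; -1/2; 0]  = -5171/8192
v_15 [rbrbrbbbbrrbbrr]  L=[-1; -3/4; -11/16; -21/32; -41/64; -81/128; -647/1024; -1293/2048]  R=[-5171/8192; -2585/4096; -323/512; -161/256; -5/8; -1/2; 0]  = -10343/16384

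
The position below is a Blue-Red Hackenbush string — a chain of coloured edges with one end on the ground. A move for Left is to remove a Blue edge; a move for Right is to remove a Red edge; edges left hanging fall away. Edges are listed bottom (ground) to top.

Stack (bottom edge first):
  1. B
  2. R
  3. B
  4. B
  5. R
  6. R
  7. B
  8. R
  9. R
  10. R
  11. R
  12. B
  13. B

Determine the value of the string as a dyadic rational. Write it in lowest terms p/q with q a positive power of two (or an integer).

3207/4096

Recurse on prefixes of the 13-edge string B R B B R R B R R R R B B:
val_1 [B]  L=[0]  R=[—]  → 1
val_2 [BR]  L=[0]  R=[1]  → 1/2
val_3 [BRB]  L=[0; 1/2]  R=[1]  → 3/4
val_4 [BRBB]  L=[0; 1/2; 3/4]  R=[1]  → 7/8
val_5 [BRBBR]  L=[0; 1/2; 3/4]  R=[7/8; 1]  → 13/16
val_6 [BRBBRR]  L=[0; 1/2; 3/4]  R=[13/16; 7/8; 1]  → 25/32
val_7 [BRBBRRB]  L=[0; 1/2; 3/4; 25/32]  R=[13/16; 7/8; 1]  → 51/64
val_8 [BRBBRRBR]  L=[0; 1/2; 3/4; 25/32]  R=[51/64; 13/16; 7/8; 1]  → 101/128
val_9 [BRBBRRBRR]  L=[0; 1/2; 3/4; 25/32]  R=[101/128; 51/64; 13/16; 7/8; 1]  → 201/256
val_10 [BRBBRRBRRR]  L=[0; 1/2; 3/4; 25/32]  R=[201/256; 101/128; 51/64; 13/16; 7/8; 1]  → 401/512
val_11 [BRBBRRBRRRR]  L=[0; 1/2; 3/4; 25/32]  R=[401/512; 201/256; 101/128; 51/64; 13/16; 7/8; 1]  → 801/1024
val_12 [BRBBRRBRRRRB]  L=[0; 1/2; 3/4; 25/32; 801/1024]  R=[401/512; 201/256; 101/128; 51/64; 13/16; 7/8; 1]  → 1603/2048
val_13 [BRBBRRBRRRRBB]  L=[0; 1/2; 3/4; 25/32; 801/1024; 1603/2048]  R=[401/512; 201/256; 101/128; 51/64; 13/16; 7/8; 1]  → 3207/4096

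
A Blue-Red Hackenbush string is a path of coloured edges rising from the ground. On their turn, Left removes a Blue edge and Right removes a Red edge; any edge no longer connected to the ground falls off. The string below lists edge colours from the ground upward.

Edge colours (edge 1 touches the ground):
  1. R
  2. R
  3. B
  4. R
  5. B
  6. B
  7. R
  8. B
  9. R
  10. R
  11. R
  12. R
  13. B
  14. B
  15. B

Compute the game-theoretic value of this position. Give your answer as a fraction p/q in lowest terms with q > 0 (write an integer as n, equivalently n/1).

-13041/8192

value_1 [R]  L=[∅]  R=[0]  ⇒ -1
value_2 [RR]  L=[∅]  R=[-1, 0]  ⇒ -2
value_3 [RRB]  L=[-2]  R=[-1, 0]  ⇒ -3/2
value_4 [RRBR]  L=[-2]  R=[-3/2, -1, 0]  ⇒ -7/4
value_5 [RRBRB]  L=[-2, -7/4]  R=[-3/2, -1, 0]  ⇒ -13/8
value_6 [RRBRBB]  L=[-2, -7/4, -13/8]  R=[-3/2, -1, 0]  ⇒ -25/16
value_7 [RRBRBBR]  L=[-2, -7/4, -13/8]  R=[-25/16, -3/2, -1, 0]  ⇒ -51/32
value_8 [RRBRBBRB]  L=[-2, -7/4, -13/8, -51/32]  R=[-25/16, -3/2, -1, 0]  ⇒ -101/64
value_9 [RRBRBBRBR]  L=[-2, -7/4, -13/8, -51/32]  R=[-101/64, -25/16, -3/2, -1, 0]  ⇒ -203/128
value_10 [RRBRBBRBRR]  L=[-2, -7/4, -13/8, -51/32]  R=[-203/128, -101/64, -25/16, -3/2, -1, 0]  ⇒ -407/256
value_11 [RRBRBBRBRRR]  L=[-2, -7/4, -13/8, -51/32]  R=[-407/256, -203/128, -101/64, -25/16, -3/2, -1, 0]  ⇒ -815/512
value_12 [RRBRBBRBRRRR]  L=[-2, -7/4, -13/8, -51/32]  R=[-815/512, -407/256, -203/128, -101/64, -25/16, -3/2, -1, 0]  ⇒ -1631/1024
value_13 [RRBRBBRBRRRRB]  L=[-2, -7/4, -13/8, -51/32, -1631/1024]  R=[-815/512, -407/256, -203/128, -101/64, -25/16, -3/2, -1, 0]  ⇒ -3261/2048
value_14 [RRBRBBRBRRRRBB]  L=[-2, -7/4, -13/8, -51/32, -1631/1024, -3261/2048]  R=[-815/512, -407/256, -203/128, -101/64, -25/16, -3/2, -1, 0]  ⇒ -6521/4096
value_15 [RRBRBBRBRRRRBBB]  L=[-2, -7/4, -13/8, -51/32, -1631/1024, -3261/2048, -6521/4096]  R=[-815/512, -407/256, -203/128, -101/64, -25/16, -3/2, -1, 0]  ⇒ -13041/8192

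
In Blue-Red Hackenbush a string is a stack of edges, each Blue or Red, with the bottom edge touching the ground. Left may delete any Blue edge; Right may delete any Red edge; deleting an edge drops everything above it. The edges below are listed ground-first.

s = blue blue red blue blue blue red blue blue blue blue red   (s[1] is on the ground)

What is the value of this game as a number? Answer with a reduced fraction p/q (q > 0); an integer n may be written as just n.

Build g(s[:k]) for k = 1..12, string s = blue blue red blue blue blue red blue blue blue blue red.
1 of 12 · b · max L 0 · min R +∞ ⇒ 1
2 of 12 · bb · max L 1 · min R +∞ ⇒ 2
3 of 12 · bbr · max L 1 · min R 2 ⇒ 3/2
4 of 12 · bbrb · max L 3/2 · min R 2 ⇒ 7/4
5 of 12 · bbrbb · max L 7/4 · min R 2 ⇒ 15/8
6 of 12 · bbrbbb · max L 15/8 · min R 2 ⇒ 31/16
7 of 12 · bbrbbbr · max L 15/8 · min R 31/16 ⇒ 61/32
8 of 12 · bbrbbbrb · max L 61/32 · min R 31/16 ⇒ 123/64
9 of 12 · bbrbbbrbb · max L 123/64 · min R 31/16 ⇒ 247/128
10 of 12 · bbrbbbrbbb · max L 247/128 · min R 31/16 ⇒ 495/256
11 of 12 · bbrbbbrbbbb · max L 495/256 · min R 31/16 ⇒ 991/512
12 of 12 · bbrbbbrbbbbr · max L 495/256 · min R 991/512 ⇒ 1981/1024

1981/1024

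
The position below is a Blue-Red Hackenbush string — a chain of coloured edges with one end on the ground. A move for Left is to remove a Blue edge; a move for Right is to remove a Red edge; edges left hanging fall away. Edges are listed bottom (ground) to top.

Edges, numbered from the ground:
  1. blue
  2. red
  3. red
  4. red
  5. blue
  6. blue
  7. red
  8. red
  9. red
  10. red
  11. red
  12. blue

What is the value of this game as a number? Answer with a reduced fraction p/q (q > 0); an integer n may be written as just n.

Prefix values for blue red red red blue blue red red red red red blue via {L|R} + simplicity:
b: Left { 0 }, Right { ∅ } — simplest 1
br: Left { 0 }, Right { 1 } — simplest 1/2
brr: Left { 0 }, Right { 1/2, 1 } — simplest 1/4
brrr: Left { 0 }, Right { 1/4, 1/2, 1 } — simplest 1/8
brrrb: Left { 0, 1/8 }, Right { 1/4, 1/2, 1 } — simplest 3/16
brrrbb: Left { 0, 1/8, 3/16 }, Right { 1/4, 1/2, 1 } — simplest 7/32
brrrbbr: Left { 0, 1/8, 3/16 }, Right { 7/32, 1/4, 1/2, 1 } — simplest 13/64
brrrbbrr: Left { 0, 1/8, 3/16 }, Right { 13/64, 7/32, 1/4, 1/2, 1 } — simplest 25/128
brrrbbrrr: Left { 0, 1/8, 3/16 }, Right { 25/128, 13/64, 7/32, 1/4, 1/2, 1 } — simplest 49/256
brrrbbrrrr: Left { 0, 1/8, 3/16 }, Right { 49/256, 25/128, 13/64, 7/32, 1/4, 1/2, 1 } — simplest 97/512
brrrbbrrrrr: Left { 0, 1/8, 3/16 }, Right { 97/512, 49/256, 25/128, 13/64, 7/32, 1/4, 1/2, 1 } — simplest 193/1024
brrrbbrrrrrb: Left { 0, 1/8, 3/16, 193/1024 }, Right { 97/512, 49/256, 25/128, 13/64, 7/32, 1/4, 1/2, 1 } — simplest 387/2048

387/2048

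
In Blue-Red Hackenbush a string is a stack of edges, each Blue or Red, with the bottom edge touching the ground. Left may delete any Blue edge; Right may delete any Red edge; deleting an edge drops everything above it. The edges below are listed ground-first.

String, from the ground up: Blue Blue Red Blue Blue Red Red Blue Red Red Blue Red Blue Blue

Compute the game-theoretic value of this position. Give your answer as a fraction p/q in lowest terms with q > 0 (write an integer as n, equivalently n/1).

7319/4096

Recurse on prefixes of the 14-edge string Blue Blue Red Blue Blue Red Red Blue Red Red Blue Red Blue Blue:
val_1 [B]  L=[0]  R=[∅]  ⇒ 1
val_2 [BB]  L=[0,1]  R=[∅]  ⇒ 2
val_3 [BBR]  L=[0,1]  R=[2]  ⇒ 3/2
val_4 [BBRB]  L=[0,1,3/2]  R=[2]  ⇒ 7/4
val_5 [BBRBB]  L=[0,1,3/2,7/4]  R=[2]  ⇒ 15/8
val_6 [BBRBBR]  L=[0,1,3/2,7/4]  R=[15/8,2]  ⇒ 29/16
val_7 [BBRBBRR]  L=[0,1,3/2,7/4]  R=[29/16,15/8,2]  ⇒ 57/32
val_8 [BBRBBRRB]  L=[0,1,3/2,7/4,57/32]  R=[29/16,15/8,2]  ⇒ 115/64
val_9 [BBRBBRRBR]  L=[0,1,3/2,7/4,57/32]  R=[115/64,29/16,15/8,2]  ⇒ 229/128
val_10 [BBRBBRRBRR]  L=[0,1,3/2,7/4,57/32]  R=[229/128,115/64,29/16,15/8,2]  ⇒ 457/256
val_11 [BBRBBRRBRRB]  L=[0,1,3/2,7/4,57/32,457/256]  R=[229/128,115/64,29/16,15/8,2]  ⇒ 915/512
val_12 [BBRBBRRBRRBR]  L=[0,1,3/2,7/4,57/32,457/256]  R=[915/512,229/128,115/64,29/16,15/8,2]  ⇒ 1829/1024
val_13 [BBRBBRRBRRBRB]  L=[0,1,3/2,7/4,57/32,457/256,1829/1024]  R=[915/512,229/128,115/64,29/16,15/8,2]  ⇒ 3659/2048
val_14 [BBRBBRRBRRBRBB]  L=[0,1,3/2,7/4,57/32,457/256,1829/1024,3659/2048]  R=[915/512,229/128,115/64,29/16,15/8,2]  ⇒ 7319/4096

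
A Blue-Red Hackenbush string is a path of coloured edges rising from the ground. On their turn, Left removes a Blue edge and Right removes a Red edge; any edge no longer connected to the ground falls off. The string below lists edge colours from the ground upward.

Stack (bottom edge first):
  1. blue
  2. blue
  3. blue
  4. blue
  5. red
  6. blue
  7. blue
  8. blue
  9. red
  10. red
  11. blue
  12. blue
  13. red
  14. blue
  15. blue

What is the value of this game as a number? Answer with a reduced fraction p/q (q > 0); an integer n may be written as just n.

7991/2048

Recurse on prefixes of the 15-edge string blue blue blue blue red blue blue blue red red blue blue red blue blue:
1 of 15 · b · max L 0 · min R +∞ → 1
2 of 15 · bb · max L 1 · min R +∞ → 2
3 of 15 · bbb · max L 2 · min R +∞ → 3
4 of 15 · bbbb · max L 3 · min R +∞ → 4
5 of 15 · bbbbr · max L 3 · min R 4 → 7/2
6 of 15 · bbbbrb · max L 7/2 · min R 4 → 15/4
7 of 15 · bbbbrbb · max L 15/4 · min R 4 → 31/8
8 of 15 · bbbbrbbb · max L 31/8 · min R 4 → 63/16
9 of 15 · bbbbrbbbr · max L 31/8 · min R 63/16 → 125/32
10 of 15 · bbbbrbbbrr · max L 31/8 · min R 125/32 → 249/64
11 of 15 · bbbbrbbbrrb · max L 249/64 · min R 125/32 → 499/128
12 of 15 · bbbbrbbbrrbb · max L 499/128 · min R 125/32 → 999/256
13 of 15 · bbbbrbbbrrbbr · max L 499/128 · min R 999/256 → 1997/512
14 of 15 · bbbbrbbbrrbbrb · max L 1997/512 · min R 999/256 → 3995/1024
15 of 15 · bbbbrbbbrrbbrbb · max L 3995/1024 · min R 999/256 → 7991/2048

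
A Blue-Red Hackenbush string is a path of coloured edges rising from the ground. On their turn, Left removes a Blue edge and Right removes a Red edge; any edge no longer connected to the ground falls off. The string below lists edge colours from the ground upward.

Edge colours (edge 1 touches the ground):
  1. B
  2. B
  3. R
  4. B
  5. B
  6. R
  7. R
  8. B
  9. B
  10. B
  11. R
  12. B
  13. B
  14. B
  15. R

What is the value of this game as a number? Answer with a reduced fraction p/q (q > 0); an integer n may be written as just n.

Prefix values for B B R B B R R B B B R B B B R via {L|R} + simplicity:
edge 1 of 15 (B): { 0 | none } so 1
edge 2 of 15 (B): { 0 1 | none } so 2
edge 3 of 15 (R): { 0 1 | 2 } so 3/2
edge 4 of 15 (B): { 0 1 3/2 | 2 } so 7/4
edge 5 of 15 (B): { 0 1 3/2 7/4 | 2 } so 15/8
edge 6 of 15 (R): { 0 1 3/2 7/4 | 15/8 2 } so 29/16
edge 7 of 15 (R): { 0 1 3/2 7/4 | 29/16 15/8 2 } so 57/32
edge 8 of 15 (B): { 0 1 3/2 7/4 57/32 | 29/16 15/8 2 } so 115/64
edge 9 of 15 (B): { 0 1 3/2 7/4 57/32 115/64 | 29/16 15/8 2 } so 231/128
edge 10 of 15 (B): { 0 1 3/2 7/4 57/32 115/64 231/128 | 29/16 15/8 2 } so 463/256
edge 11 of 15 (R): { 0 1 3/2 7/4 57/32 115/64 231/128 | 463/256 29/16 15/8 2 } so 925/512
edge 12 of 15 (B): { 0 1 3/2 7/4 57/32 115/64 231/128 925/512 | 463/256 29/16 15/8 2 } so 1851/1024
edge 13 of 15 (B): { 0 1 3/2 7/4 57/32 115/64 231/128 925/512 1851/1024 | 463/256 29/16 15/8 2 } so 3703/2048
edge 14 of 15 (B): { 0 1 3/2 7/4 57/32 115/64 231/128 925/512 1851/1024 3703/2048 | 463/256 29/16 15/8 2 } so 7407/4096
edge 15 of 15 (R): { 0 1 3/2 7/4 57/32 115/64 231/128 925/512 1851/1024 3703/2048 | 7407/4096 463/256 29/16 15/8 2 } so 14813/8192

14813/8192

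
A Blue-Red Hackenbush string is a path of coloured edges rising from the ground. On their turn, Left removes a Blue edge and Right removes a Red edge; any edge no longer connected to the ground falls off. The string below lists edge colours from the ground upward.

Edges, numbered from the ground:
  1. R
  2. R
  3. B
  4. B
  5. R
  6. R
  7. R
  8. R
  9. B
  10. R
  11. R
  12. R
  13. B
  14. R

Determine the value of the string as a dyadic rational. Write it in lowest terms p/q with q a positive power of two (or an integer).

1 of 14 · R · max L −∞ · min R 0 = -1
2 of 14 · RR · max L −∞ · min R -1 = -2
3 of 14 · RRB · max L -2 · min R -1 = -3/2
4 of 14 · RRBB · max L -3/2 · min R -1 = -5/4
5 of 14 · RRBBR · max L -3/2 · min R -5/4 = -11/8
6 of 14 · RRBBRR · max L -3/2 · min R -11/8 = -23/16
7 of 14 · RRBBRRR · max L -3/2 · min R -23/16 = -47/32
8 of 14 · RRBBRRRR · max L -3/2 · min R -47/32 = -95/64
9 of 14 · RRBBRRRRB · max L -95/64 · min R -47/32 = -189/128
10 of 14 · RRBBRRRRBR · max L -95/64 · min R -189/128 = -379/256
11 of 14 · RRBBRRRRBRR · max L -95/64 · min R -379/256 = -759/512
12 of 14 · RRBBRRRRBRRR · max L -95/64 · min R -759/512 = -1519/1024
13 of 14 · RRBBRRRRBRRRB · max L -1519/1024 · min R -759/512 = -3037/2048
14 of 14 · RRBBRRRRBRRRBR · max L -1519/1024 · min R -3037/2048 = -6075/4096

-6075/4096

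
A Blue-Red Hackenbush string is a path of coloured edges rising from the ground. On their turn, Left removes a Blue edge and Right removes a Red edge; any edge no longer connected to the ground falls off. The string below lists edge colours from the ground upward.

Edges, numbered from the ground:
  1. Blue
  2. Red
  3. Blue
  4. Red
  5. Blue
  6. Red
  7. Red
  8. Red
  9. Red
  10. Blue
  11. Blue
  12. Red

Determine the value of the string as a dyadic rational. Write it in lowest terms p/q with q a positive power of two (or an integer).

1293/2048

edge 1 of 12 (Blue): { 0 | — } so 1
edge 2 of 12 (Red): { 0 | 1 } so 1/2
edge 3 of 12 (Blue): { 0,1/2 | 1 } so 3/4
edge 4 of 12 (Red): { 0,1/2 | 3/4,1 } so 5/8
edge 5 of 12 (Blue): { 0,1/2,5/8 | 3/4,1 } so 11/16
edge 6 of 12 (Red): { 0,1/2,5/8 | 11/16,3/4,1 } so 21/32
edge 7 of 12 (Red): { 0,1/2,5/8 | 21/32,11/16,3/4,1 } so 41/64
edge 8 of 12 (Red): { 0,1/2,5/8 | 41/64,21/32,11/16,3/4,1 } so 81/128
edge 9 of 12 (Red): { 0,1/2,5/8 | 81/128,41/64,21/32,11/16,3/4,1 } so 161/256
edge 10 of 12 (Blue): { 0,1/2,5/8,161/256 | 81/128,41/64,21/32,11/16,3/4,1 } so 323/512
edge 11 of 12 (Blue): { 0,1/2,5/8,161/256,323/512 | 81/128,41/64,21/32,11/16,3/4,1 } so 647/1024
edge 12 of 12 (Red): { 0,1/2,5/8,161/256,323/512 | 647/1024,81/128,41/64,21/32,11/16,3/4,1 } so 1293/2048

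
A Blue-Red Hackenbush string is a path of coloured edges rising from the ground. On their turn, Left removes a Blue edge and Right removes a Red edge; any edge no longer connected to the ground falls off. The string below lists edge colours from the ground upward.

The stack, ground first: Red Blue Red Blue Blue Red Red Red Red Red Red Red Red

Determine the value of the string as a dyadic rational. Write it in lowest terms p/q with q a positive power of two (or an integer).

-2559/4096

Prefix values for Red Blue Red Blue Blue Red Red Red Red Red Red Red Red via {L|R} + simplicity:
G(R) = { · | 0 } so -1
G(RB) = { -1 | 0 } so -1/2
G(RBR) = { -1 | -1/2, 0 } so -3/4
G(RBRB) = { -1, -3/4 | -1/2, 0 } so -5/8
G(RBRBB) = { -1, -3/4, -5/8 | -1/2, 0 } so -9/16
G(RBRBBR) = { -1, -3/4, -5/8 | -9/16, -1/2, 0 } so -19/32
G(RBRBBRR) = { -1, -3/4, -5/8 | -19/32, -9/16, -1/2, 0 } so -39/64
G(RBRBBRRR) = { -1, -3/4, -5/8 | -39/64, -19/32, -9/16, -1/2, 0 } so -79/128
G(RBRBBRRRR) = { -1, -3/4, -5/8 | -79/128, -39/64, -19/32, -9/16, -1/2, 0 } so -159/256
G(RBRBBRRRRR) = { -1, -3/4, -5/8 | -159/256, -79/128, -39/64, -19/32, -9/16, -1/2, 0 } so -319/512
G(RBRBBRRRRRR) = { -1, -3/4, -5/8 | -319/512, -159/256, -79/128, -39/64, -19/32, -9/16, -1/2, 0 } so -639/1024
G(RBRBBRRRRRRR) = { -1, -3/4, -5/8 | -639/1024, -319/512, -159/256, -79/128, -39/64, -19/32, -9/16, -1/2, 0 } so -1279/2048
G(RBRBBRRRRRRRR) = { -1, -3/4, -5/8 | -1279/2048, -639/1024, -319/512, -159/256, -79/128, -39/64, -19/32, -9/16, -1/2, 0 } so -2559/4096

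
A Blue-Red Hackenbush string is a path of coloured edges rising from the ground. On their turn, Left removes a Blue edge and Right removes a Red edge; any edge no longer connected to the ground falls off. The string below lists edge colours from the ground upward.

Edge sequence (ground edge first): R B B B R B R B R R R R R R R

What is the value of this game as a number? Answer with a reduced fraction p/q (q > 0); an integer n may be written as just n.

-2815/16384

R: Left { (no moves) }, Right { 0 } so simplest -1
RB: Left { -1 }, Right { 0 } so simplest -1/2
RBB: Left { -1 -1/2 }, Right { 0 } so simplest -1/4
RBBB: Left { -1 -1/2 -1/4 }, Right { 0 } so simplest -1/8
RBBBR: Left { -1 -1/2 -1/4 }, Right { -1/8 0 } so simplest -3/16
RBBBRB: Left { -1 -1/2 -1/4 -3/16 }, Right { -1/8 0 } so simplest -5/32
RBBBRBR: Left { -1 -1/2 -1/4 -3/16 }, Right { -5/32 -1/8 0 } so simplest -11/64
RBBBRBRB: Left { -1 -1/2 -1/4 -3/16 -11/64 }, Right { -5/32 -1/8 0 } so simplest -21/128
RBBBRBRBR: Left { -1 -1/2 -1/4 -3/16 -11/64 }, Right { -21/128 -5/32 -1/8 0 } so simplest -43/256
RBBBRBRBRR: Left { -1 -1/2 -1/4 -3/16 -11/64 }, Right { -43/256 -21/128 -5/32 -1/8 0 } so simplest -87/512
RBBBRBRBRRR: Left { -1 -1/2 -1/4 -3/16 -11/64 }, Right { -87/512 -43/256 -21/128 -5/32 -1/8 0 } so simplest -175/1024
RBBBRBRBRRRR: Left { -1 -1/2 -1/4 -3/16 -11/64 }, Right { -175/1024 -87/512 -43/256 -21/128 -5/32 -1/8 0 } so simplest -351/2048
RBBBRBRBRRRRR: Left { -1 -1/2 -1/4 -3/16 -11/64 }, Right { -351/2048 -175/1024 -87/512 -43/256 -21/128 -5/32 -1/8 0 } so simplest -703/4096
RBBBRBRBRRRRRR: Left { -1 -1/2 -1/4 -3/16 -11/64 }, Right { -703/4096 -351/2048 -175/1024 -87/512 -43/256 -21/128 -5/32 -1/8 0 } so simplest -1407/8192
RBBBRBRBRRRRRRR: Left { -1 -1/2 -1/4 -3/16 -11/64 }, Right { -1407/8192 -703/4096 -351/2048 -175/1024 -87/512 -43/256 -21/128 -5/32 -1/8 0 } so simplest -2815/16384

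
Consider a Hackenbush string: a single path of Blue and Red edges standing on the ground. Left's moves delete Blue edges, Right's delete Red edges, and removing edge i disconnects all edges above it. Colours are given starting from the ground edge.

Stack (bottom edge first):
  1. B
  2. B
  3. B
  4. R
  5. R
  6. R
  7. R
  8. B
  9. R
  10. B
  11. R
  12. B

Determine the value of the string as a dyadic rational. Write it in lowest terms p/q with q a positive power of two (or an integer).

1 of 12 · B · max L 0 · min R +∞ ⇒ 1
2 of 12 · BB · max L 1 · min R +∞ ⇒ 2
3 of 12 · BBB · max L 2 · min R +∞ ⇒ 3
4 of 12 · BBBR · max L 2 · min R 3 ⇒ 5/2
5 of 12 · BBBRR · max L 2 · min R 5/2 ⇒ 9/4
6 of 12 · BBBRRR · max L 2 · min R 9/4 ⇒ 17/8
7 of 12 · BBBRRRR · max L 2 · min R 17/8 ⇒ 33/16
8 of 12 · BBBRRRRB · max L 33/16 · min R 17/8 ⇒ 67/32
9 of 12 · BBBRRRRBR · max L 33/16 · min R 67/32 ⇒ 133/64
10 of 12 · BBBRRRRBRB · max L 133/64 · min R 67/32 ⇒ 267/128
11 of 12 · BBBRRRRBRBR · max L 133/64 · min R 267/128 ⇒ 533/256
12 of 12 · BBBRRRRBRBRB · max L 533/256 · min R 267/128 ⇒ 1067/512

1067/512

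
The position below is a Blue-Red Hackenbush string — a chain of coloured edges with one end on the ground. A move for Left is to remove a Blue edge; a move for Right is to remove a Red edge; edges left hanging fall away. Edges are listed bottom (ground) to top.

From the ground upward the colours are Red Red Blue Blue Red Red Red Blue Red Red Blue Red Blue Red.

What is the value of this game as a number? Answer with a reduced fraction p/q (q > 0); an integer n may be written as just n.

step 1: add Red to get R; options L={  } R={ 0 } = -1
step 2: add Red to get RR; options L={  } R={ -1; 0 } = -2
step 3: add Blue to get RRB; options L={ -2 } R={ -1; 0 } = -3/2
step 4: add Blue to get RRBB; options L={ -2; -3/2 } R={ -1; 0 } = -5/4
step 5: add Red to get RRBBR; options L={ -2; -3/2 } R={ -5/4; -1; 0 } = -11/8
step 6: add Red to get RRBBRR; options L={ -2; -3/2 } R={ -11/8; -5/4; -1; 0 } = -23/16
step 7: add Red to get RRBBRRR; options L={ -2; -3/2 } R={ -23/16; -11/8; -5/4; -1; 0 } = -47/32
step 8: add Blue to get RRBBRRRB; options L={ -2; -3/2; -47/32 } R={ -23/16; -11/8; -5/4; -1; 0 } = -93/64
step 9: add Red to get RRBBRRRBR; options L={ -2; -3/2; -47/32 } R={ -93/64; -23/16; -11/8; -5/4; -1; 0 } = -187/128
step 10: add Red to get RRBBRRRBRR; options L={ -2; -3/2; -47/32 } R={ -187/128; -93/64; -23/16; -11/8; -5/4; -1; 0 } = -375/256
step 11: add Blue to get RRBBRRRBRRB; options L={ -2; -3/2; -47/32; -375/256 } R={ -187/128; -93/64; -23/16; -11/8; -5/4; -1; 0 } = -749/512
step 12: add Red to get RRBBRRRBRRBR; options L={ -2; -3/2; -47/32; -375/256 } R={ -749/512; -187/128; -93/64; -23/16; -11/8; -5/4; -1; 0 } = -1499/1024
step 13: add Blue to get RRBBRRRBRRBRB; options L={ -2; -3/2; -47/32; -375/256; -1499/1024 } R={ -749/512; -187/128; -93/64; -23/16; -11/8; -5/4; -1; 0 } = -2997/2048
step 14: add Red to get RRBBRRRBRRBRBR; options L={ -2; -3/2; -47/32; -375/256; -1499/1024 } R={ -2997/2048; -749/512; -187/128; -93/64; -23/16; -11/8; -5/4; -1; 0 } = -5995/4096

-5995/4096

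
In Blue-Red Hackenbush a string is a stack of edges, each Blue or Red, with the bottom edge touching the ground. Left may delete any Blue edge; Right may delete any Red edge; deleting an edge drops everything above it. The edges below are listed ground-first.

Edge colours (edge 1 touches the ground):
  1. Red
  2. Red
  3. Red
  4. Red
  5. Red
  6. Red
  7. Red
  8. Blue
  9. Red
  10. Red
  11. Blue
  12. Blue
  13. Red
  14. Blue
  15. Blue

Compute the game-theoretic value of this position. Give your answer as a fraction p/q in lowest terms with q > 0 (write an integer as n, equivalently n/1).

Recurse on prefixes of the 15-edge string Red Red Red Red Red Red Red Blue Red Red Blue Blue Red Blue Blue:
edge 1 of 15 (Red): { (no moves) | 0 } gives -1
edge 2 of 15 (Red): { (no moves) | -1 0 } gives -2
edge 3 of 15 (Red): { (no moves) | -2 -1 0 } gives -3
edge 4 of 15 (Red): { (no moves) | -3 -2 -1 0 } gives -4
edge 5 of 15 (Red): { (no moves) | -4 -3 -2 -1 0 } gives -5
edge 6 of 15 (Red): { (no moves) | -5 -4 -3 -2 -1 0 } gives -6
edge 7 of 15 (Red): { (no moves) | -6 -5 -4 -3 -2 -1 0 } gives -7
edge 8 of 15 (Blue): { -7 | -6 -5 -4 -3 -2 -1 0 } gives -13/2
edge 9 of 15 (Red): { -7 | -13/2 -6 -5 -4 -3 -2 -1 0 } gives -27/4
edge 10 of 15 (Red): { -7 | -27/4 -13/2 -6 -5 -4 -3 -2 -1 0 } gives -55/8
edge 11 of 15 (Blue): { -7 -55/8 | -27/4 -13/2 -6 -5 -4 -3 -2 -1 0 } gives -109/16
edge 12 of 15 (Blue): { -7 -55/8 -109/16 | -27/4 -13/2 -6 -5 -4 -3 -2 -1 0 } gives -217/32
edge 13 of 15 (Red): { -7 -55/8 -109/16 | -217/32 -27/4 -13/2 -6 -5 -4 -3 -2 -1 0 } gives -435/64
edge 14 of 15 (Blue): { -7 -55/8 -109/16 -435/64 | -217/32 -27/4 -13/2 -6 -5 -4 -3 -2 -1 0 } gives -869/128
edge 15 of 15 (Blue): { -7 -55/8 -109/16 -435/64 -869/128 | -217/32 -27/4 -13/2 -6 -5 -4 -3 -2 -1 0 } gives -1737/256

-1737/256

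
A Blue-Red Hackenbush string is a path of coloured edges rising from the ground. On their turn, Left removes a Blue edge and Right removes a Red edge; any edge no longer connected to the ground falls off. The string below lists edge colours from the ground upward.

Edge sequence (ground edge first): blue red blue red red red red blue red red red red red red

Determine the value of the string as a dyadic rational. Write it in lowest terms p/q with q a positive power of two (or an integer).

4225/8192

step 1: add blue to get b; options L={ 0 } R={ none } = 1
step 2: add red to get br; options L={ 0 } R={ 1 } = 1/2
step 3: add blue to get brb; options L={ 0 1/2 } R={ 1 } = 3/4
step 4: add red to get brbr; options L={ 0 1/2 } R={ 3/4 1 } = 5/8
step 5: add red to get brbrr; options L={ 0 1/2 } R={ 5/8 3/4 1 } = 9/16
step 6: add red to get brbrrr; options L={ 0 1/2 } R={ 9/16 5/8 3/4 1 } = 17/32
step 7: add red to get brbrrrr; options L={ 0 1/2 } R={ 17/32 9/16 5/8 3/4 1 } = 33/64
step 8: add blue to get brbrrrrb; options L={ 0 1/2 33/64 } R={ 17/32 9/16 5/8 3/4 1 } = 67/128
step 9: add red to get brbrrrrbr; options L={ 0 1/2 33/64 } R={ 67/128 17/32 9/16 5/8 3/4 1 } = 133/256
step 10: add red to get brbrrrrbrr; options L={ 0 1/2 33/64 } R={ 133/256 67/128 17/32 9/16 5/8 3/4 1 } = 265/512
step 11: add red to get brbrrrrbrrr; options L={ 0 1/2 33/64 } R={ 265/512 133/256 67/128 17/32 9/16 5/8 3/4 1 } = 529/1024
step 12: add red to get brbrrrrbrrrr; options L={ 0 1/2 33/64 } R={ 529/1024 265/512 133/256 67/128 17/32 9/16 5/8 3/4 1 } = 1057/2048
step 13: add red to get brbrrrrbrrrrr; options L={ 0 1/2 33/64 } R={ 1057/2048 529/1024 265/512 133/256 67/128 17/32 9/16 5/8 3/4 1 } = 2113/4096
step 14: add red to get brbrrrrbrrrrrr; options L={ 0 1/2 33/64 } R={ 2113/4096 1057/2048 529/1024 265/512 133/256 67/128 17/32 9/16 5/8 3/4 1 } = 4225/8192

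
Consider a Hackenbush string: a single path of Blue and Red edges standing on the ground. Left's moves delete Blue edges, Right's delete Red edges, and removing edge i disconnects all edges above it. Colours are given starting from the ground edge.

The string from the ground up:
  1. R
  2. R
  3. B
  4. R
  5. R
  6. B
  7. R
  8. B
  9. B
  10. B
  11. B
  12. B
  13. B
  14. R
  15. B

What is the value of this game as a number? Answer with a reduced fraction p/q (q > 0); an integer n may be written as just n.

-14853/8192

step 1: add R to get R; options L={  } R={ 0 } so -1
step 2: add R to get RR; options L={  } R={ -1, 0 } so -2
step 3: add B to get RRB; options L={ -2 } R={ -1, 0 } so -3/2
step 4: add R to get RRBR; options L={ -2 } R={ -3/2, -1, 0 } so -7/4
step 5: add R to get RRBRR; options L={ -2 } R={ -7/4, -3/2, -1, 0 } so -15/8
step 6: add B to get RRBRRB; options L={ -2, -15/8 } R={ -7/4, -3/2, -1, 0 } so -29/16
step 7: add R to get RRBRRBR; options L={ -2, -15/8 } R={ -29/16, -7/4, -3/2, -1, 0 } so -59/32
step 8: add B to get RRBRRBRB; options L={ -2, -15/8, -59/32 } R={ -29/16, -7/4, -3/2, -1, 0 } so -117/64
step 9: add B to get RRBRRBRBB; options L={ -2, -15/8, -59/32, -117/64 } R={ -29/16, -7/4, -3/2, -1, 0 } so -233/128
step 10: add B to get RRBRRBRBBB; options L={ -2, -15/8, -59/32, -117/64, -233/128 } R={ -29/16, -7/4, -3/2, -1, 0 } so -465/256
step 11: add B to get RRBRRBRBBBB; options L={ -2, -15/8, -59/32, -117/64, -233/128, -465/256 } R={ -29/16, -7/4, -3/2, -1, 0 } so -929/512
step 12: add B to get RRBRRBRBBBBB; options L={ -2, -15/8, -59/32, -117/64, -233/128, -465/256, -929/512 } R={ -29/16, -7/4, -3/2, -1, 0 } so -1857/1024
step 13: add B to get RRBRRBRBBBBBB; options L={ -2, -15/8, -59/32, -117/64, -233/128, -465/256, -929/512, -1857/1024 } R={ -29/16, -7/4, -3/2, -1, 0 } so -3713/2048
step 14: add R to get RRBRRBRBBBBBBR; options L={ -2, -15/8, -59/32, -117/64, -233/128, -465/256, -929/512, -1857/1024 } R={ -3713/2048, -29/16, -7/4, -3/2, -1, 0 } so -7427/4096
step 15: add B to get RRBRRBRBBBBBBRB; options L={ -2, -15/8, -59/32, -117/64, -233/128, -465/256, -929/512, -1857/1024, -7427/4096 } R={ -3713/2048, -29/16, -7/4, -3/2, -1, 0 } so -14853/8192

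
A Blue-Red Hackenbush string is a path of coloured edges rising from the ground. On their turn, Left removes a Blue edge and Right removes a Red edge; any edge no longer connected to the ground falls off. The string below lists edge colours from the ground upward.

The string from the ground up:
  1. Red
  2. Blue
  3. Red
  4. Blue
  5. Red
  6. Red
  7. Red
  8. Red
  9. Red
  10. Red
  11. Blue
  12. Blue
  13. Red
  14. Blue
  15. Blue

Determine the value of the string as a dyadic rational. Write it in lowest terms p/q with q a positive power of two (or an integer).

G_1 [R]  L=[none]  R=[0]  — -1
G_2 [RB]  L=[-1]  R=[0]  — -1/2
G_3 [RBR]  L=[-1]  R=[-1/2; 0]  — -3/4
G_4 [RBRB]  L=[-1; -3/4]  R=[-1/2; 0]  — -5/8
G_5 [RBRBR]  L=[-1; -3/4]  R=[-5/8; -1/2; 0]  — -11/16
G_6 [RBRBRR]  L=[-1; -3/4]  R=[-11/16; -5/8; -1/2; 0]  — -23/32
G_7 [RBRBRRR]  L=[-1; -3/4]  R=[-23/32; -11/16; -5/8; -1/2; 0]  — -47/64
G_8 [RBRBRRRR]  L=[-1; -3/4]  R=[-47/64; -23/32; -11/16; -5/8; -1/2; 0]  — -95/128
G_9 [RBRBRRRRR]  L=[-1; -3/4]  R=[-95/128; -47/64; -23/32; -11/16; -5/8; -1/2; 0]  — -191/256
G_10 [RBRBRRRRRR]  L=[-1; -3/4]  R=[-191/256; -95/128; -47/64; -23/32; -11/16; -5/8; -1/2; 0]  — -383/512
G_11 [RBRBRRRRRRB]  L=[-1; -3/4; -383/512]  R=[-191/256; -95/128; -47/64; -23/32; -11/16; -5/8; -1/2; 0]  — -765/1024
G_12 [RBRBRRRRRRBB]  L=[-1; -3/4; -383/512; -765/1024]  R=[-191/256; -95/128; -47/64; -23/32; -11/16; -5/8; -1/2; 0]  — -1529/2048
G_13 [RBRBRRRRRRBBR]  L=[-1; -3/4; -383/512; -765/1024]  R=[-1529/2048; -191/256; -95/128; -47/64; -23/32; -11/16; -5/8; -1/2; 0]  — -3059/4096
G_14 [RBRBRRRRRRBBRB]  L=[-1; -3/4; -383/512; -765/1024; -3059/4096]  R=[-1529/2048; -191/256; -95/128; -47/64; -23/32; -11/16; -5/8; -1/2; 0]  — -6117/8192
G_15 [RBRBRRRRRRBBRBB]  L=[-1; -3/4; -383/512; -765/1024; -3059/4096; -6117/8192]  R=[-1529/2048; -191/256; -95/128; -47/64; -23/32; -11/16; -5/8; -1/2; 0]  — -12233/16384

-12233/16384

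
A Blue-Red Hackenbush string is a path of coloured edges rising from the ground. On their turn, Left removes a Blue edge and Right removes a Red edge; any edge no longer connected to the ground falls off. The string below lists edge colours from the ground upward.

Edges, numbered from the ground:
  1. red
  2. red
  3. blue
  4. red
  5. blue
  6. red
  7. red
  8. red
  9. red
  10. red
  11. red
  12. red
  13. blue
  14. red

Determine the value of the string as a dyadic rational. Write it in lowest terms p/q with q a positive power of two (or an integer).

Build g(s[:k]) for k = 1..14, string s = red red blue red blue red red red red red red red blue red.
step 1: add red to get r; options L={  } R={ 0 } so -1
step 2: add red to get rr; options L={  } R={ -1, 0 } so -2
step 3: add blue to get rrb; options L={ -2 } R={ -1, 0 } so -3/2
step 4: add red to get rrbr; options L={ -2 } R={ -3/2, -1, 0 } so -7/4
step 5: add blue to get rrbrb; options L={ -2, -7/4 } R={ -3/2, -1, 0 } so -13/8
step 6: add red to get rrbrbr; options L={ -2, -7/4 } R={ -13/8, -3/2, -1, 0 } so -27/16
step 7: add red to get rrbrbrr; options L={ -2, -7/4 } R={ -27/16, -13/8, -3/2, -1, 0 } so -55/32
step 8: add red to get rrbrbrrr; options L={ -2, -7/4 } R={ -55/32, -27/16, -13/8, -3/2, -1, 0 } so -111/64
step 9: add red to get rrbrbrrrr; options L={ -2, -7/4 } R={ -111/64, -55/32, -27/16, -13/8, -3/2, -1, 0 } so -223/128
step 10: add red to get rrbrbrrrrr; options L={ -2, -7/4 } R={ -223/128, -111/64, -55/32, -27/16, -13/8, -3/2, -1, 0 } so -447/256
step 11: add red to get rrbrbrrrrrr; options L={ -2, -7/4 } R={ -447/256, -223/128, -111/64, -55/32, -27/16, -13/8, -3/2, -1, 0 } so -895/512
step 12: add red to get rrbrbrrrrrrr; options L={ -2, -7/4 } R={ -895/512, -447/256, -223/128, -111/64, -55/32, -27/16, -13/8, -3/2, -1, 0 } so -1791/1024
step 13: add blue to get rrbrbrrrrrrrb; options L={ -2, -7/4, -1791/1024 } R={ -895/512, -447/256, -223/128, -111/64, -55/32, -27/16, -13/8, -3/2, -1, 0 } so -3581/2048
step 14: add red to get rrbrbrrrrrrrbr; options L={ -2, -7/4, -1791/1024 } R={ -3581/2048, -895/512, -447/256, -223/128, -111/64, -55/32, -27/16, -13/8, -3/2, -1, 0 } so -7163/4096

-7163/4096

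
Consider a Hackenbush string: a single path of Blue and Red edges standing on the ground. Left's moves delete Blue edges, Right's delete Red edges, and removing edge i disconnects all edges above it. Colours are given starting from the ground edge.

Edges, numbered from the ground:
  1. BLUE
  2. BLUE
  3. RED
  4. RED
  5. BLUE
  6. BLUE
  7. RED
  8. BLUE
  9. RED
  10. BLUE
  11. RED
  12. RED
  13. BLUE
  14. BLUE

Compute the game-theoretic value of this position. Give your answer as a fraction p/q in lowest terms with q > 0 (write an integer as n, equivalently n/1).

Build g(s[:k]) for k = 1..14, string s = BLUE BLUE RED RED BLUE BLUE RED BLUE RED BLUE RED RED BLUE BLUE.
1 of 14 · B · max L 0 · min R +∞ -> 1
2 of 14 · BB · max L 1 · min R +∞ -> 2
3 of 14 · BBR · max L 1 · min R 2 -> 3/2
4 of 14 · BBRR · max L 1 · min R 3/2 -> 5/4
5 of 14 · BBRRB · max L 5/4 · min R 3/2 -> 11/8
6 of 14 · BBRRBB · max L 11/8 · min R 3/2 -> 23/16
7 of 14 · BBRRBBR · max L 11/8 · min R 23/16 -> 45/32
8 of 14 · BBRRBBRB · max L 45/32 · min R 23/16 -> 91/64
9 of 14 · BBRRBBRBR · max L 45/32 · min R 91/64 -> 181/128
10 of 14 · BBRRBBRBRB · max L 181/128 · min R 91/64 -> 363/256
11 of 14 · BBRRBBRBRBR · max L 181/128 · min R 363/256 -> 725/512
12 of 14 · BBRRBBRBRBRR · max L 181/128 · min R 725/512 -> 1449/1024
13 of 14 · BBRRBBRBRBRRB · max L 1449/1024 · min R 725/512 -> 2899/2048
14 of 14 · BBRRBBRBRBRRBB · max L 2899/2048 · min R 725/512 -> 5799/4096

5799/4096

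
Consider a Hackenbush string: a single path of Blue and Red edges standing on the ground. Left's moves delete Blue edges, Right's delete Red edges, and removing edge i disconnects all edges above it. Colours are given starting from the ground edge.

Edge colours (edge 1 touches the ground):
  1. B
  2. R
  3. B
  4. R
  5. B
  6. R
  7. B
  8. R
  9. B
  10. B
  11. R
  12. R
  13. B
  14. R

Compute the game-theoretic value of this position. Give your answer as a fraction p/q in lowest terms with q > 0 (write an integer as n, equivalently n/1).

5477/8192

Build val(s[:k]) for k = 1..14, string s = B R B R B R B R B B R R B R.
step 1: add B to get B; options L={ 0 } R={  } ⇒ 1
step 2: add R to get BR; options L={ 0 } R={ 1 } ⇒ 1/2
step 3: add B to get BRB; options L={ 0, 1/2 } R={ 1 } ⇒ 3/4
step 4: add R to get BRBR; options L={ 0, 1/2 } R={ 3/4, 1 } ⇒ 5/8
step 5: add B to get BRBRB; options L={ 0, 1/2, 5/8 } R={ 3/4, 1 } ⇒ 11/16
step 6: add R to get BRBRBR; options L={ 0, 1/2, 5/8 } R={ 11/16, 3/4, 1 } ⇒ 21/32
step 7: add B to get BRBRBRB; options L={ 0, 1/2, 5/8, 21/32 } R={ 11/16, 3/4, 1 } ⇒ 43/64
step 8: add R to get BRBRBRBR; options L={ 0, 1/2, 5/8, 21/32 } R={ 43/64, 11/16, 3/4, 1 } ⇒ 85/128
step 9: add B to get BRBRBRBRB; options L={ 0, 1/2, 5/8, 21/32, 85/128 } R={ 43/64, 11/16, 3/4, 1 } ⇒ 171/256
step 10: add B to get BRBRBRBRBB; options L={ 0, 1/2, 5/8, 21/32, 85/128, 171/256 } R={ 43/64, 11/16, 3/4, 1 } ⇒ 343/512
step 11: add R to get BRBRBRBRBBR; options L={ 0, 1/2, 5/8, 21/32, 85/128, 171/256 } R={ 343/512, 43/64, 11/16, 3/4, 1 } ⇒ 685/1024
step 12: add R to get BRBRBRBRBBRR; options L={ 0, 1/2, 5/8, 21/32, 85/128, 171/256 } R={ 685/1024, 343/512, 43/64, 11/16, 3/4, 1 } ⇒ 1369/2048
step 13: add B to get BRBRBRBRBBRRB; options L={ 0, 1/2, 5/8, 21/32, 85/128, 171/256, 1369/2048 } R={ 685/1024, 343/512, 43/64, 11/16, 3/4, 1 } ⇒ 2739/4096
step 14: add R to get BRBRBRBRBBRRBR; options L={ 0, 1/2, 5/8, 21/32, 85/128, 171/256, 1369/2048 } R={ 2739/4096, 685/1024, 343/512, 43/64, 11/16, 3/4, 1 } ⇒ 5477/8192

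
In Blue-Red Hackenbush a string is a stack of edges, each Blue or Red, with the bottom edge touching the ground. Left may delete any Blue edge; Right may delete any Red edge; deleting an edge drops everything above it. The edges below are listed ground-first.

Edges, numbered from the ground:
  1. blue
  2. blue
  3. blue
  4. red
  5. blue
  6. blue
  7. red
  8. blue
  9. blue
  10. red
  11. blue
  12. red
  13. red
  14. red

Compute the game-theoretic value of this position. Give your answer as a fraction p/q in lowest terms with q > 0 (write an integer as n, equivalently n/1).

5841/2048

G_1 [b]  L=[0]  R=[]  → 1
G_2 [bb]  L=[0,1]  R=[]  → 2
G_3 [bbb]  L=[0,1,2]  R=[]  → 3
G_4 [bbbr]  L=[0,1,2]  R=[3]  → 5/2
G_5 [bbbrb]  L=[0,1,2,5/2]  R=[3]  → 11/4
G_6 [bbbrbb]  L=[0,1,2,5/2,11/4]  R=[3]  → 23/8
G_7 [bbbrbbr]  L=[0,1,2,5/2,11/4]  R=[23/8,3]  → 45/16
G_8 [bbbrbbrb]  L=[0,1,2,5/2,11/4,45/16]  R=[23/8,3]  → 91/32
G_9 [bbbrbbrbb]  L=[0,1,2,5/2,11/4,45/16,91/32]  R=[23/8,3]  → 183/64
G_10 [bbbrbbrbbr]  L=[0,1,2,5/2,11/4,45/16,91/32]  R=[183/64,23/8,3]  → 365/128
G_11 [bbbrbbrbbrb]  L=[0,1,2,5/2,11/4,45/16,91/32,365/128]  R=[183/64,23/8,3]  → 731/256
G_12 [bbbrbbrbbrbr]  L=[0,1,2,5/2,11/4,45/16,91/32,365/128]  R=[731/256,183/64,23/8,3]  → 1461/512
G_13 [bbbrbbrbbrbrr]  L=[0,1,2,5/2,11/4,45/16,91/32,365/128]  R=[1461/512,731/256,183/64,23/8,3]  → 2921/1024
G_14 [bbbrbbrbbrbrrr]  L=[0,1,2,5/2,11/4,45/16,91/32,365/128]  R=[2921/1024,1461/512,731/256,183/64,23/8,3]  → 5841/2048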